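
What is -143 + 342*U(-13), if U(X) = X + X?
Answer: -9035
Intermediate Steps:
U(X) = 2*X
-143 + 342*U(-13) = -143 + 342*(2*(-13)) = -143 + 342*(-26) = -143 - 8892 = -9035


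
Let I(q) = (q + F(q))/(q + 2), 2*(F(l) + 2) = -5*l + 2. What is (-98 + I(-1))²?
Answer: 38025/4 ≈ 9506.3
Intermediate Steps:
F(l) = -1 - 5*l/2 (F(l) = -2 + (-5*l + 2)/2 = -2 + (2 - 5*l)/2 = -2 + (1 - 5*l/2) = -1 - 5*l/2)
I(q) = (-1 - 3*q/2)/(2 + q) (I(q) = (q + (-1 - 5*q/2))/(q + 2) = (-1 - 3*q/2)/(2 + q))
(-98 + I(-1))² = (-98 + (-2 - 3*(-1))/(2*(2 - 1)))² = (-98 + (½)*(-2 + 3)/1)² = (-98 + (½)*1*1)² = (-98 + ½)² = (-195/2)² = 38025/4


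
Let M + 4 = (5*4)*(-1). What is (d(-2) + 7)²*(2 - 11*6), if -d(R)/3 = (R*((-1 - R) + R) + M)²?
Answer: -133633600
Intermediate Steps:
M = -24 (M = -4 + (5*4)*(-1) = -4 + 20*(-1) = -4 - 20 = -24)
d(R) = -3*(-24 - R)² (d(R) = -3*(R*((-1 - R) + R) - 24)² = -3*(R*(-1) - 24)² = -3*(-R - 24)² = -3*(-24 - R)²)
(d(-2) + 7)²*(2 - 11*6) = (-3*(24 - 2)² + 7)²*(2 - 11*6) = (-3*22² + 7)²*(2 - 66) = (-3*484 + 7)²*(-64) = (-1452 + 7)²*(-64) = (-1445)²*(-64) = 2088025*(-64) = -133633600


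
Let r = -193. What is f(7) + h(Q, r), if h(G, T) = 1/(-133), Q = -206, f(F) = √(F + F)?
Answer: -1/133 + √14 ≈ 3.7341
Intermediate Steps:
f(F) = √2*√F (f(F) = √(2*F) = √2*√F)
h(G, T) = -1/133
f(7) + h(Q, r) = √2*√7 - 1/133 = √14 - 1/133 = -1/133 + √14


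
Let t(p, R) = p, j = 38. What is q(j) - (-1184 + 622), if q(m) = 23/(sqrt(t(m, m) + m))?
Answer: 562 + 23*sqrt(19)/38 ≈ 564.64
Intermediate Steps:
q(m) = 23*sqrt(2)/(2*sqrt(m)) (q(m) = 23/(sqrt(m + m)) = 23/(sqrt(2*m)) = 23/((sqrt(2)*sqrt(m))) = 23*(sqrt(2)/(2*sqrt(m))) = 23*sqrt(2)/(2*sqrt(m)))
q(j) - (-1184 + 622) = 23*sqrt(2)/(2*sqrt(38)) - (-1184 + 622) = 23*sqrt(2)*(sqrt(38)/38)/2 - 1*(-562) = 23*sqrt(19)/38 + 562 = 562 + 23*sqrt(19)/38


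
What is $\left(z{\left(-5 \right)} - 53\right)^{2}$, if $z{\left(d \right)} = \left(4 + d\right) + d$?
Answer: $3481$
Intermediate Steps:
$z{\left(d \right)} = 4 + 2 d$
$\left(z{\left(-5 \right)} - 53\right)^{2} = \left(\left(4 + 2 \left(-5\right)\right) - 53\right)^{2} = \left(\left(4 - 10\right) - 53\right)^{2} = \left(-6 - 53\right)^{2} = \left(-59\right)^{2} = 3481$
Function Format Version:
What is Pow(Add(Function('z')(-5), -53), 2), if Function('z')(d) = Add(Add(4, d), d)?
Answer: 3481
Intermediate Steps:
Function('z')(d) = Add(4, Mul(2, d))
Pow(Add(Function('z')(-5), -53), 2) = Pow(Add(Add(4, Mul(2, -5)), -53), 2) = Pow(Add(Add(4, -10), -53), 2) = Pow(Add(-6, -53), 2) = Pow(-59, 2) = 3481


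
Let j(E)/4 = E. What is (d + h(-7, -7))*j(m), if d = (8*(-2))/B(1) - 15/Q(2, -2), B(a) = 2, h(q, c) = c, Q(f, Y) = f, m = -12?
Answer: 1080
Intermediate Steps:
j(E) = 4*E
d = -31/2 (d = (8*(-2))/2 - 15/2 = -16*½ - 15*½ = -8 - 15/2 = -31/2 ≈ -15.500)
(d + h(-7, -7))*j(m) = (-31/2 - 7)*(4*(-12)) = -45/2*(-48) = 1080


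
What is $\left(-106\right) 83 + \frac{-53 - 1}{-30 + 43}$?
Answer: $- \frac{114428}{13} \approx -8802.2$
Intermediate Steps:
$\left(-106\right) 83 + \frac{-53 - 1}{-30 + 43} = -8798 - \frac{54}{13} = - \frac{114428}{13}$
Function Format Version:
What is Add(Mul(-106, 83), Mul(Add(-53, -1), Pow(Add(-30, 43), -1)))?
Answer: Rational(-114428, 13) ≈ -8802.2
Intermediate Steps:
Add(Mul(-106, 83), Mul(Add(-53, -1), Pow(Add(-30, 43), -1))) = Add(-8798, Mul(-54, Pow(13, -1))) = Add(-8798, Mul(-54, Rational(1, 13))) = Add(-8798, Rational(-54, 13)) = Rational(-114428, 13)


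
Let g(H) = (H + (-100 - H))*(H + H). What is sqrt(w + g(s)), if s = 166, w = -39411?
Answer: I*sqrt(72611) ≈ 269.46*I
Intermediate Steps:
g(H) = -200*H
sqrt(w + g(s)) = sqrt(-39411 - 200*166) = sqrt(-39411 - 33200) = sqrt(-72611) = I*sqrt(72611)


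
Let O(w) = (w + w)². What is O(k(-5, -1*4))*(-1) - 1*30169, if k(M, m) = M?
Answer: -30269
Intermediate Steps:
O(w) = 4*w² (O(w) = (2*w)² = 4*w²)
O(k(-5, -1*4))*(-1) - 1*30169 = (4*(-5)²)*(-1) - 1*30169 = (4*25)*(-1) - 30169 = 100*(-1) - 30169 = -100 - 30169 = -30269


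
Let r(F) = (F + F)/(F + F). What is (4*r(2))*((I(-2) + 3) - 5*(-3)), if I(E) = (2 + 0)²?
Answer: 88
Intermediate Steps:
I(E) = 4 (I(E) = 2² = 4)
r(F) = 1 (r(F) = (2*F)/((2*F)) = (2*F)*(1/(2*F)) = 1)
(4*r(2))*((I(-2) + 3) - 5*(-3)) = (4*1)*((4 + 3) - 5*(-3)) = 4*(7 + 15) = 4*22 = 88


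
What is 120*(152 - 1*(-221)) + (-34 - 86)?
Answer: 44640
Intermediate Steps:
120*(152 - 1*(-221)) + (-34 - 86) = 120*(152 + 221) - 120 = 120*373 - 120 = 44760 - 120 = 44640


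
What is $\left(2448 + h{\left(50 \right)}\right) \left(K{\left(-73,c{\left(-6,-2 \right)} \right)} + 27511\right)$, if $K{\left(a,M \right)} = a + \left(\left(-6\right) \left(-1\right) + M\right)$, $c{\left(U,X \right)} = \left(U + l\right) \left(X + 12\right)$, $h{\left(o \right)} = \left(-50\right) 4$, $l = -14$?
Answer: $61244512$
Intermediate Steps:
$h{\left(o \right)} = -200$
$c{\left(U,X \right)} = \left(-14 + U\right) \left(12 + X\right)$ ($c{\left(U,X \right)} = \left(U - 14\right) \left(X + 12\right) = \left(-14 + U\right) \left(12 + X\right)$)
$K{\left(a,M \right)} = 6 + M + a$ ($K{\left(a,M \right)} = a + \left(6 + M\right) = 6 + M + a$)
$\left(2448 + h{\left(50 \right)}\right) \left(K{\left(-73,c{\left(-6,-2 \right)} \right)} + 27511\right) = \left(2448 - 200\right) \left(\left(6 - 200 - 73\right) + 27511\right) = 2248 \left(\left(6 + \left(-168 + 28 - 72 + 12\right) - 73\right) + 27511\right) = 2248 \left(\left(6 - 200 - 73\right) + 27511\right) = 2248 \left(-267 + 27511\right) = 2248 \cdot 27244 = 61244512$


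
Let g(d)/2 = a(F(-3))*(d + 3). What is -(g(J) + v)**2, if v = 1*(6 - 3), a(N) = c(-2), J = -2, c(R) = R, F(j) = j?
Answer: -1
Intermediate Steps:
a(N) = -2
v = 3 (v = 1*3 = 3)
g(d) = -12 - 4*d (g(d) = 2*(-2*(d + 3)) = 2*(-2*(3 + d)) = 2*(-6 - 2*d) = -12 - 4*d)
-(g(J) + v)**2 = -((-12 - 4*(-2)) + 3)**2 = -((-12 + 8) + 3)**2 = -(-4 + 3)**2 = -1*(-1)**2 = -1*1 = -1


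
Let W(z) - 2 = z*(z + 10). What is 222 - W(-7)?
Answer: 241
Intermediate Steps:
W(z) = 2 + z*(10 + z) (W(z) = 2 + z*(z + 10) = 2 + z*(10 + z))
222 - W(-7) = 222 - (2 + (-7)² + 10*(-7)) = 222 - (2 + 49 - 70) = 222 - 1*(-19) = 222 + 19 = 241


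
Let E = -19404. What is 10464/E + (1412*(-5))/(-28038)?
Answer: -724062/2518747 ≈ -0.28747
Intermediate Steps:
10464/E + (1412*(-5))/(-28038) = 10464/(-19404) + (1412*(-5))/(-28038) = 10464*(-1/19404) - 7060*(-1/28038) = -872/1617 + 3530/14019 = -724062/2518747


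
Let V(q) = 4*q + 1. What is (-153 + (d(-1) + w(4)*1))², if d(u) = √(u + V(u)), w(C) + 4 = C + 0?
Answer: 23405 - 612*I ≈ 23405.0 - 612.0*I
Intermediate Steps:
V(q) = 1 + 4*q
w(C) = -4 + C (w(C) = -4 + (C + 0) = -4 + C)
d(u) = √(1 + 5*u) (d(u) = √(u + (1 + 4*u)) = √(1 + 5*u))
(-153 + (d(-1) + w(4)*1))² = (-153 + (√(1 + 5*(-1)) + (-4 + 4)*1))² = (-153 + (√(1 - 5) + 0*1))² = (-153 + (√(-4) + 0))² = (-153 + (2*I + 0))² = (-153 + 2*I)²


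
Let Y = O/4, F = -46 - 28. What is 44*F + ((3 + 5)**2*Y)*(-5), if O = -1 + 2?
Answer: -3336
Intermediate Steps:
F = -74
O = 1
Y = 1/4 ≈ 0.25000
44*F + ((3 + 5)**2*Y)*(-5) = 44*(-74) + ((3 + 5)**2*(1/4))*(-5) = -3256 + (8**2*(1/4))*(-5) = -3256 + (64*(1/4))*(-5) = -3256 + 16*(-5) = -3256 - 80 = -3336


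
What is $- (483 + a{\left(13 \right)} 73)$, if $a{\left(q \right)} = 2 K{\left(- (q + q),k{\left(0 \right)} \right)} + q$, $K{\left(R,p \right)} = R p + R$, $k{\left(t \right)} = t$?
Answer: $2364$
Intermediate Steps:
$K{\left(R,p \right)} = R + R p$
$a{\left(q \right)} = - 3 q$ ($a{\left(q \right)} = 2 - (q + q) \left(1 + 0\right) + q = 2 - 2 q 1 + q = 2 \left(- 2 q\right) + q = - 4 q + q = - 3 q$)
$- (483 + a{\left(13 \right)} 73) = - (483 + \left(-3\right) 13 \cdot 73) = - (483 - 2847) = \left(-1\right) \left(-2364\right) = 2364$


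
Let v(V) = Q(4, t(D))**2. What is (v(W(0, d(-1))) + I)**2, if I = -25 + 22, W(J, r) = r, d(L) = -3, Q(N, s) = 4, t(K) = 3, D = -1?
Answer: 169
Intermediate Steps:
v(V) = 16 (v(V) = 4**2 = 16)
I = -3
(v(W(0, d(-1))) + I)**2 = (16 - 3)**2 = 13**2 = 169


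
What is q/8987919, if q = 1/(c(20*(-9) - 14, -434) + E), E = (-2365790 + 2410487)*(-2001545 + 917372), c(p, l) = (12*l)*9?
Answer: -1/435548509942040307 ≈ -2.2960e-18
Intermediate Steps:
c(p, l) = 108*l
E = -48459280581 (E = 44697*(-1084173) = -48459280581)
q = -1/48459327453 (q = 1/(108*(-434) - 48459280581) = 1/(-46872 - 48459280581) = 1/(-48459327453) = -1/48459327453 ≈ -2.0636e-11)
q/8987919 = -1/48459327453/8987919 = -1/48459327453*1/8987919 = -1/435548509942040307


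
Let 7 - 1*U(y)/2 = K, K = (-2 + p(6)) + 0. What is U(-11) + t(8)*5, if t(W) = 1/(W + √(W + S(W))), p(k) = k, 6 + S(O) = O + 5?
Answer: 334/49 - 5*√15/49 ≈ 6.4211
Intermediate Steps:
S(O) = -1 + O (S(O) = -6 + (O + 5) = -6 + (5 + O) = -1 + O)
t(W) = 1/(W + √(-1 + 2*W)) (t(W) = 1/(W + √(W + (-1 + W))) = 1/(W + √(-1 + 2*W)))
K = 4 (K = (-2 + 6) + 0 = 4 + 0 = 4)
U(y) = 6 (U(y) = 14 - 2*4 = 14 - 8 = 6)
U(-11) + t(8)*5 = 6 + 5/(8 + √(-1 + 2*8)) = 6 + 5/(8 + √(-1 + 16)) = 6 + 5/(8 + √15)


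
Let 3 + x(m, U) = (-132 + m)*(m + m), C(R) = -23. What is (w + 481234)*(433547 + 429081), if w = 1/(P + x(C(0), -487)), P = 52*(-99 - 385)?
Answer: 7489286775114404/18041 ≈ 4.1513e+11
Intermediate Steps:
x(m, U) = -3 + 2*m*(-132 + m) (x(m, U) = -3 + (-132 + m)*(m + m) = -3 + (-132 + m)*(2*m) = -3 + 2*m*(-132 + m))
P = -25168 (P = 52*(-484) = -25168)
w = -1/18041 (w = 1/(-25168 + (-3 - 264*(-23) + 2*(-23)**2)) = 1/(-25168 + (-3 + 6072 + 2*529)) = 1/(-25168 + (-3 + 6072 + 1058)) = 1/(-25168 + 7127) = 1/(-18041) = -1/18041 ≈ -5.5429e-5)
(w + 481234)*(433547 + 429081) = (-1/18041 + 481234)*(433547 + 429081) = (8681942593/18041)*862628 = 7489286775114404/18041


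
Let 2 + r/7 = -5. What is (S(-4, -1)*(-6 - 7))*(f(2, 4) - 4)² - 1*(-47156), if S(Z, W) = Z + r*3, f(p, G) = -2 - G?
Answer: 243456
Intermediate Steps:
r = -49 (r = -14 + 7*(-5) = -14 - 35 = -49)
S(Z, W) = -147 + Z (S(Z, W) = Z - 49*3 = Z - 147 = -147 + Z)
(S(-4, -1)*(-6 - 7))*(f(2, 4) - 4)² - 1*(-47156) = ((-147 - 4)*(-6 - 7))*((-2 - 1*4) - 4)² - 1*(-47156) = (-151*(-13))*((-2 - 4) - 4)² + 47156 = 1963*(-6 - 4)² + 47156 = 1963*(-10)² + 47156 = 1963*100 + 47156 = 196300 + 47156 = 243456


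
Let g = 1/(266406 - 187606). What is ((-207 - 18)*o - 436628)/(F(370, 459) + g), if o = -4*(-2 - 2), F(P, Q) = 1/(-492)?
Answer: 4266865867200/19577 ≈ 2.1795e+8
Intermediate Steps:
g = 1/78800 ≈ 1.2690e-5
F(P, Q) = -1/492
o = 16 (o = -4*(-4) = 16)
((-207 - 18)*o - 436628)/(F(370, 459) + g) = ((-207 - 18)*16 - 436628)/(-1/492 + 1/78800) = (-225*16 - 436628)/(-19577/9692400) = (-3600 - 436628)*(-9692400/19577) = -440228*(-9692400/19577) = 4266865867200/19577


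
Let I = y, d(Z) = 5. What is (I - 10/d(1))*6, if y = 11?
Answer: 54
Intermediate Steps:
I = 11
(I - 10/d(1))*6 = (11 - 10/5)*6 = (11 - 10*⅕)*6 = (11 - 2)*6 = 9*6 = 54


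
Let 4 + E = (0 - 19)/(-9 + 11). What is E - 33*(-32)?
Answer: 2085/2 ≈ 1042.5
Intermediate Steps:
E = -27/2 (E = -4 + (0 - 19)/(-9 + 11) = -4 - 19/2 = -27/2 ≈ -13.500)
E - 33*(-32) = -27/2 - 33*(-32) = -27/2 + 1056 = 2085/2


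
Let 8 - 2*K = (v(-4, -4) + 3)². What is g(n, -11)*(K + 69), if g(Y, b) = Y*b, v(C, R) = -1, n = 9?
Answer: -7029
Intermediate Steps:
K = 2 (K = 4 - (-1 + 3)²/2 = 4 - ½*2² = 4 - ½*4 = 4 - 2 = 2)
g(n, -11)*(K + 69) = (9*(-11))*(2 + 69) = -99*71 = -7029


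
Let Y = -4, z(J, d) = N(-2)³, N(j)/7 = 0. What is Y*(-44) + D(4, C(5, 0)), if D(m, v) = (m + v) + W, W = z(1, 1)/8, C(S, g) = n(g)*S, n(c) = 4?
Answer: 200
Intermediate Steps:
N(j) = 0 (N(j) = 7*0 = 0)
z(J, d) = 0 (z(J, d) = 0³ = 0)
C(S, g) = 4*S
W = 0 (W = 0/8 = 0*(⅛) = 0)
D(m, v) = m + v (D(m, v) = (m + v) + 0 = m + v)
Y*(-44) + D(4, C(5, 0)) = -4*(-44) + (4 + 4*5) = 176 + (4 + 20) = 176 + 24 = 200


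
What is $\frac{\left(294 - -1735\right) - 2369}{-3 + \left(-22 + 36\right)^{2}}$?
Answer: $- \frac{340}{193} \approx -1.7617$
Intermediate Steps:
$\frac{\left(294 - -1735\right) - 2369}{-3 + \left(-22 + 36\right)^{2}} = \frac{\left(294 + 1735\right) - 2369}{-3 + 14^{2}} = \frac{2029 - 2369}{-3 + 196} = - \frac{340}{193}$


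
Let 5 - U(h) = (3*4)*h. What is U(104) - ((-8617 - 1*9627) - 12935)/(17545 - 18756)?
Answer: -1536452/1211 ≈ -1268.7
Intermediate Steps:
U(h) = 5 - 12*h (U(h) = 5 - 3*4*h = 5 - 12*h)
U(104) - ((-8617 - 1*9627) - 12935)/(17545 - 18756) = (5 - 12*104) - ((-8617 - 1*9627) - 12935)/(17545 - 18756) = (5 - 1248) - ((-8617 - 9627) - 12935)/(-1211) = -1243 - (-18244 - 12935)*(-1)/1211 = -1243 - (-31179)*(-1)/1211 = -1243 - 1*31179/1211 = -1243 - 31179/1211 = -1536452/1211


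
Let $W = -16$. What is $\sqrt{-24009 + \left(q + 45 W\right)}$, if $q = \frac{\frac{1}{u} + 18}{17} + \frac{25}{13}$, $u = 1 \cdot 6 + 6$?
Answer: $\frac{i \sqrt{43475155581}}{1326} \approx 157.25 i$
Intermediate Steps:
$u = 12$ ($u = 6 + 6 = 12$)
$q = \frac{7921}{2652}$ ($q = \frac{\frac{1}{12} + 18}{17} + \frac{25}{13} = \left(\frac{1}{12} + 18\right) \frac{1}{17} + 25 \cdot \frac{1}{13} = \frac{217}{12} \cdot \frac{1}{17} + \frac{25}{13} = \frac{217}{204} + \frac{25}{13} = \frac{7921}{2652} \approx 2.9868$)
$\sqrt{-24009 + \left(q + 45 W\right)} = \sqrt{-24009 + \left(\frac{7921}{2652} + 45 \left(-16\right)\right)} = \sqrt{-24009 + \left(\frac{7921}{2652} - 720\right)} = \sqrt{-24009 - \frac{1901519}{2652}} = \sqrt{- \frac{65573387}{2652}} = \frac{i \sqrt{43475155581}}{1326}$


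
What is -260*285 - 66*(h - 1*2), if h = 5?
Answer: -74298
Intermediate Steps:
-260*285 - 66*(h - 1*2) = -260*285 - 66*(5 - 1*2) = -74100 - 66*(5 - 2) = -74100 - 66*3 = -74100 - 198 = -74298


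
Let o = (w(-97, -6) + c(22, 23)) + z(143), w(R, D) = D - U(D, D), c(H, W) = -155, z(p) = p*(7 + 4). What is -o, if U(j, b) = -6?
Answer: -1418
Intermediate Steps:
z(p) = 11*p (z(p) = p*11 = 11*p)
w(R, D) = 6 + D (w(R, D) = D - 1*(-6) = D + 6 = 6 + D)
o = 1418 (o = ((6 - 6) - 155) + 11*143 = (0 - 155) + 1573 = -155 + 1573 = 1418)
-o = -1*1418 = -1418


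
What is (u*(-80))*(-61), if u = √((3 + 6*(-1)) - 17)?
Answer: 9760*I*√5 ≈ 21824.0*I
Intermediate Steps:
u = 2*I*√5 (u = √((3 - 6) - 17) = √(-3 - 17) = √(-20) = 2*I*√5 ≈ 4.4721*I)
(u*(-80))*(-61) = ((2*I*√5)*(-80))*(-61) = -160*I*√5*(-61) = 9760*I*√5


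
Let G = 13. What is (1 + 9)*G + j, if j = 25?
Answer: 155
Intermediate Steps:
(1 + 9)*G + j = (1 + 9)*13 + 25 = 10*13 + 25 = 130 + 25 = 155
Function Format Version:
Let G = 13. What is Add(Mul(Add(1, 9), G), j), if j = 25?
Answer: 155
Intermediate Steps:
Add(Mul(Add(1, 9), G), j) = Add(Mul(Add(1, 9), 13), 25) = Add(Mul(10, 13), 25) = Add(130, 25) = 155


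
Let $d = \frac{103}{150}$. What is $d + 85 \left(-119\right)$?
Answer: $- \frac{1517147}{150} \approx -10114.0$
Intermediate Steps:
$d = \frac{103}{150}$ ($d = 103 \cdot \frac{1}{150} = \frac{103}{150} \approx 0.68667$)
$d + 85 \left(-119\right) = \frac{103}{150} + 85 \left(-119\right) = \frac{103}{150} - 10115 = - \frac{1517147}{150}$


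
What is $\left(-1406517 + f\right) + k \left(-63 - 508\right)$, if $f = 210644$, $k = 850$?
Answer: $-1681223$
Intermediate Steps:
$\left(-1406517 + f\right) + k \left(-63 - 508\right) = \left(-1406517 + 210644\right) + 850 \left(-63 - 508\right) = -1195873 + 850 \left(-571\right) = -1195873 - 485350 = -1681223$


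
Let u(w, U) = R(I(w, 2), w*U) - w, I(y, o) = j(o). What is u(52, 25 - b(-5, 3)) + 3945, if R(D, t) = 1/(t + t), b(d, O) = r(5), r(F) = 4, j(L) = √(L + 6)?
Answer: 8502313/2184 ≈ 3893.0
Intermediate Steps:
j(L) = √(6 + L)
I(y, o) = √(6 + o)
b(d, O) = 4
R(D, t) = 1/(2*t)
u(w, U) = -w + 1/(2*U*w) (u(w, U) = 1/(2*((w*U))) - w = 1/(2*((U*w))) - w = (1/(U*w))/2 - w = 1/(2*U*w) - w = -w + 1/(2*U*w))
u(52, 25 - b(-5, 3)) + 3945 = (-1*52 + (½)/((25 - 1*4)*52)) + 3945 = (-52 + (½)*(1/52)/(25 - 4)) + 3945 = (-52 + (½)*(1/52)/21) + 3945 = (-52 + (½)*(1/21)*(1/52)) + 3945 = (-52 + 1/2184) + 3945 = -113567/2184 + 3945 = 8502313/2184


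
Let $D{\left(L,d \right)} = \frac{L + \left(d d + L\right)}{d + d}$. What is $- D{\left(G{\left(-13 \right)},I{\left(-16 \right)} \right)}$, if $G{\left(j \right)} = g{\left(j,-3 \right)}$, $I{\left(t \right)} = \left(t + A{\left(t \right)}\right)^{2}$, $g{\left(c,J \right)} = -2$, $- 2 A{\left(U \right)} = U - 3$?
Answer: $- \frac{28497}{1352} \approx -21.078$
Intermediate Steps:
$A{\left(U \right)} = \frac{3}{2} - \frac{U}{2}$ ($A{\left(U \right)} = - \frac{U - 3}{2} = - \frac{-3 + U}{2} = \frac{3}{2} - \frac{U}{2}$)
$I{\left(t \right)} = \left(\frac{3}{2} + \frac{t}{2}\right)^{2}$ ($I{\left(t \right)} = \left(t - \left(- \frac{3}{2} + \frac{t}{2}\right)\right)^{2} = \left(\frac{3}{2} + \frac{t}{2}\right)^{2}$)
$G{\left(j \right)} = -2$
$D{\left(L,d \right)} = \frac{d^{2} + 2 L}{2 d}$ ($D{\left(L,d \right)} = \frac{L + \left(d^{2} + L\right)}{2 d} = \left(L + \left(L + d^{2}\right)\right) \frac{1}{2 d} = \left(d^{2} + 2 L\right) \frac{1}{2 d} = \frac{d^{2} + 2 L}{2 d}$)
$- D{\left(G{\left(-13 \right)},I{\left(-16 \right)} \right)} = - (\frac{\frac{1}{4} \left(3 - 16\right)^{2}}{2} - \frac{2}{\frac{1}{4} \left(3 - 16\right)^{2}}) = - (\frac{\frac{1}{4} \left(-13\right)^{2}}{2} - \frac{2}{\frac{1}{4} \left(-13\right)^{2}}) = - (\frac{\frac{1}{4} \cdot 169}{2} - \frac{2}{\frac{1}{4} \cdot 169}) = - (\frac{1}{2} \cdot \frac{169}{4} - \frac{2}{\frac{169}{4}}) = - (\frac{169}{8} - \frac{8}{169}) = \left(-1\right) \frac{28497}{1352} = - \frac{28497}{1352}$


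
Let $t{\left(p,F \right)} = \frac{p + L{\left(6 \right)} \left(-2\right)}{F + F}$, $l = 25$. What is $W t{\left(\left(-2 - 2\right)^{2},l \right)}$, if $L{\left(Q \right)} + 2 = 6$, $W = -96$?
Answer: $- \frac{384}{25} \approx -15.36$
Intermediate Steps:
$L{\left(Q \right)} = 4$ ($L{\left(Q \right)} = -2 + 6 = 4$)
$t{\left(p,F \right)} = \frac{-8 + p}{2 F}$ ($t{\left(p,F \right)} = \frac{p + 4 \left(-2\right)}{F + F} = \frac{p - 8}{2 F} = \left(-8 + p\right) \frac{1}{2 F} = \frac{-8 + p}{2 F}$)
$W t{\left(\left(-2 - 2\right)^{2},l \right)} = - 96 \frac{-8 + \left(-2 - 2\right)^{2}}{2 \cdot 25} = - 96 \cdot \frac{1}{2} \cdot \frac{1}{25} \left(-8 + \left(-4\right)^{2}\right) = - 96 \cdot \frac{1}{2} \cdot \frac{1}{25} \left(-8 + 16\right) = - 96 \cdot \frac{1}{2} \cdot \frac{1}{25} \cdot 8 = \left(-96\right) \frac{4}{25} = - \frac{384}{25}$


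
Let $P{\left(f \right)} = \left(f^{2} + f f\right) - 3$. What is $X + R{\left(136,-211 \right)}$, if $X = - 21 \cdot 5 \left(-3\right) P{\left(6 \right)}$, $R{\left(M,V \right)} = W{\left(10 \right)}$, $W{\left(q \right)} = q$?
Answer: $21745$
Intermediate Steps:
$R{\left(M,V \right)} = 10$
$P{\left(f \right)} = -3 + 2 f^{2}$ ($P{\left(f \right)} = \left(f^{2} + f^{2}\right) - 3 = 2 f^{2} - 3 = -3 + 2 f^{2}$)
$X = 21735$ ($X = - 21 \cdot 5 \left(-3\right) \left(-3 + 2 \cdot 6^{2}\right) = \left(-21\right) \left(-15\right) \left(-3 + 2 \cdot 36\right) = 315 \left(-3 + 72\right) = 315 \cdot 69 = 21735$)
$X + R{\left(136,-211 \right)} = 21735 + 10 = 21745$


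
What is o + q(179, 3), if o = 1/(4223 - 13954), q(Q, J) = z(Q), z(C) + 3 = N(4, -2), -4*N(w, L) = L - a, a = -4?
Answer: -68119/19462 ≈ -3.5001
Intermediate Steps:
N(w, L) = -1 - L/4 (N(w, L) = -(L - 1*(-4))/4 = -(L + 4)/4 = -(4 + L)/4 = -1 - L/4)
z(C) = -7/2 (z(C) = -3 + (-1 - ¼*(-2)) = -3 + (-1 + ½) = -3 - ½ = -7/2)
q(Q, J) = -7/2
o = -1/9731 (o = 1/(-9731) = -1/9731 ≈ -0.00010276)
o + q(179, 3) = -1/9731 - 7/2 = -68119/19462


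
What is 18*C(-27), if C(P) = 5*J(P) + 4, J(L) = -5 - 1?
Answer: -468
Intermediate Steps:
J(L) = -6
C(P) = -26 (C(P) = 5*(-6) + 4 = -30 + 4 = -26)
18*C(-27) = 18*(-26) = -468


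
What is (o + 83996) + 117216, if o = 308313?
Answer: 509525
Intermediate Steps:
(o + 83996) + 117216 = (308313 + 83996) + 117216 = 392309 + 117216 = 509525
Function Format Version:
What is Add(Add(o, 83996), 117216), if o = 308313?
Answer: 509525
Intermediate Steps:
Add(Add(o, 83996), 117216) = Add(Add(308313, 83996), 117216) = Add(392309, 117216) = 509525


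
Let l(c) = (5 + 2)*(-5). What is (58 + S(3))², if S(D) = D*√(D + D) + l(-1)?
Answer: 583 + 138*√6 ≈ 921.03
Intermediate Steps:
l(c) = -35 (l(c) = 7*(-5) = -35)
S(D) = -35 + √2*D^(3/2) (S(D) = D*√(D + D) - 35 = D*√(2*D) - 35 = D*(√2*√D) - 35 = √2*D^(3/2) - 35 = -35 + √2*D^(3/2))
(58 + S(3))² = (58 + (-35 + √2*3^(3/2)))² = (58 + (-35 + √2*(3*√3)))² = (58 + (-35 + 3*√6))² = (23 + 3*√6)²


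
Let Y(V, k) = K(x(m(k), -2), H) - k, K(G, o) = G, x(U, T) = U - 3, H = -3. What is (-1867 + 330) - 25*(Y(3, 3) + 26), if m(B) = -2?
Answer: -1987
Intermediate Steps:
x(U, T) = -3 + U
Y(V, k) = -5 - k (Y(V, k) = (-3 - 2) - k = -5 - k)
(-1867 + 330) - 25*(Y(3, 3) + 26) = (-1867 + 330) - 25*((-5 - 1*3) + 26) = -1537 - 25*((-5 - 3) + 26) = -1537 - 25*(-8 + 26) = -1537 - 25*18 = -1537 - 450 = -1987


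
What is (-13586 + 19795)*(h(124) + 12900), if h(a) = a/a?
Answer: 80102309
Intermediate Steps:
h(a) = 1
(-13586 + 19795)*(h(124) + 12900) = (-13586 + 19795)*(1 + 12900) = 6209*12901 = 80102309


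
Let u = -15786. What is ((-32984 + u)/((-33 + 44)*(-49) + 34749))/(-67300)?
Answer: 4877/230233300 ≈ 2.1183e-5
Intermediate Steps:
((-32984 + u)/((-33 + 44)*(-49) + 34749))/(-67300) = ((-32984 - 15786)/((-33 + 44)*(-49) + 34749))/(-67300) = -48770/(11*(-49) + 34749)*(-1/67300) = -48770/(-539 + 34749)*(-1/67300) = -48770/34210*(-1/67300) = -48770*1/34210*(-1/67300) = -4877/3421*(-1/67300) = 4877/230233300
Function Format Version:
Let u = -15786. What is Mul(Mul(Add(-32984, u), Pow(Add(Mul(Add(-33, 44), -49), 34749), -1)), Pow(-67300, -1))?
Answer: Rational(4877, 230233300) ≈ 2.1183e-5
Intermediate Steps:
Mul(Mul(Add(-32984, u), Pow(Add(Mul(Add(-33, 44), -49), 34749), -1)), Pow(-67300, -1)) = Mul(Mul(Add(-32984, -15786), Pow(Add(Mul(Add(-33, 44), -49), 34749), -1)), Pow(-67300, -1)) = Mul(Mul(-48770, Pow(Add(Mul(11, -49), 34749), -1)), Rational(-1, 67300)) = Mul(Mul(-48770, Pow(Add(-539, 34749), -1)), Rational(-1, 67300)) = Mul(Mul(-48770, Pow(34210, -1)), Rational(-1, 67300)) = Mul(Mul(-48770, Rational(1, 34210)), Rational(-1, 67300)) = Mul(Rational(-4877, 3421), Rational(-1, 67300)) = Rational(4877, 230233300)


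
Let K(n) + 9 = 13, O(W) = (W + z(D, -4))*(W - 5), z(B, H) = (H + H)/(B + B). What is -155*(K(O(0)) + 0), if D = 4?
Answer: -620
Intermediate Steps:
z(B, H) = H/B (z(B, H) = (2*H)/((2*B)) = (2*H)*(1/(2*B)) = H/B)
O(W) = (-1 + W)*(-5 + W) (O(W) = (W - 4/4)*(W - 5) = (W - 4*¼)*(-5 + W) = (W - 1)*(-5 + W) = (-1 + W)*(-5 + W))
K(n) = 4 (K(n) = -9 + 13 = 4)
-155*(K(O(0)) + 0) = -155*(4 + 0) = -155*4 = -620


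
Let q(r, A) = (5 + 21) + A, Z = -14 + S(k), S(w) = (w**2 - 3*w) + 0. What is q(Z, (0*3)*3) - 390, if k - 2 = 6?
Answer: -364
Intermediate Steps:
k = 8 (k = 2 + 6 = 8)
S(w) = w**2 - 3*w
Z = 26 (Z = -14 + 8*(-3 + 8) = -14 + 8*5 = -14 + 40 = 26)
q(r, A) = 26 + A
q(Z, (0*3)*3) - 390 = (26 + (0*3)*3) - 390 = (26 + 0*3) - 390 = (26 + 0) - 390 = 26 - 390 = -364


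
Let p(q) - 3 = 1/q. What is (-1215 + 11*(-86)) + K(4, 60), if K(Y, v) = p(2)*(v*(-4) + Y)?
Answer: -2987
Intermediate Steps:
p(q) = 3 + 1/q
K(Y, v) = -14*v + 7*Y/2 (K(Y, v) = (3 + 1/2)*(v*(-4) + Y) = (3 + ½)*(-4*v + Y) = 7*(Y - 4*v)/2 = -14*v + 7*Y/2)
(-1215 + 11*(-86)) + K(4, 60) = (-1215 + 11*(-86)) + (-14*60 + (7/2)*4) = (-1215 - 946) + (-840 + 14) = -2161 - 826 = -2987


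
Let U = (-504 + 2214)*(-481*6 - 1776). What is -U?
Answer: 7972020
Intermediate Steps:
U = -7972020 (U = 1710*(-2886 - 1776) = 1710*(-4662) = -7972020)
-U = -1*(-7972020) = 7972020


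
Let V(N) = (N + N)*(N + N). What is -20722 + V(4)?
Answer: -20658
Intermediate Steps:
V(N) = 4*N² (V(N) = (2*N)*(2*N) = 4*N²)
-20722 + V(4) = -20722 + 4*4² = -20722 + 4*16 = -20722 + 64 = -20658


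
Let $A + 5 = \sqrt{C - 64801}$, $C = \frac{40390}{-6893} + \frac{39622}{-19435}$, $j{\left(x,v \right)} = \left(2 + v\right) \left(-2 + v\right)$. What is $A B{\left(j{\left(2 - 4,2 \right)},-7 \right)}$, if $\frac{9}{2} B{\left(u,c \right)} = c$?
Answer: $\frac{70}{9} - \frac{14 i \sqrt{6882299703205159945}}{92745315} \approx 7.7778 - 396.01 i$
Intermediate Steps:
$j{\left(x,v \right)} = \left(-2 + v\right) \left(2 + v\right)$
$C = - \frac{1058094096}{133965455}$ ($C = 40390 \left(- \frac{1}{6893}\right) + 39622 \left(- \frac{1}{19435}\right) = - \frac{40390}{6893} - \frac{39622}{19435} = - \frac{1058094096}{133965455} \approx -7.8983$)
$B{\left(u,c \right)} = \frac{2 c}{9}$
$A = -5 + \frac{i \sqrt{6882299703205159945}}{10305035}$ ($A = -5 + \sqrt{- \frac{1058094096}{133965455} - 64801} = -5 + \sqrt{- \frac{8682153543551}{133965455}} = -5 + \frac{i \sqrt{6882299703205159945}}{10305035} \approx -5.0 + 254.58 i$)
$A B{\left(j{\left(2 - 4,2 \right)},-7 \right)} = \left(-5 + \frac{i \sqrt{6882299703205159945}}{10305035}\right) \frac{2}{9} \left(-7\right) = \left(-5 + \frac{i \sqrt{6882299703205159945}}{10305035}\right) \left(- \frac{14}{9}\right) = \frac{70}{9} - \frac{14 i \sqrt{6882299703205159945}}{92745315}$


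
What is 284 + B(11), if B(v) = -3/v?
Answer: 3121/11 ≈ 283.73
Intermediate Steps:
284 + B(11) = 284 - 3/11 = 3121/11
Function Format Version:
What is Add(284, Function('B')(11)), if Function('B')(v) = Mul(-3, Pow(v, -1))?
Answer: Rational(3121, 11) ≈ 283.73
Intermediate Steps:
Add(284, Function('B')(11)) = Add(284, Mul(-3, Pow(11, -1))) = Add(284, Mul(-3, Rational(1, 11))) = Add(284, Rational(-3, 11)) = Rational(3121, 11)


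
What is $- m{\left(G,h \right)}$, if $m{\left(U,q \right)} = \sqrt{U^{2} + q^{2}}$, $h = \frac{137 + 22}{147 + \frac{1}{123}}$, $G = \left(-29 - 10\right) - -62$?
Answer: $- \frac{\sqrt{173343641245}}{18082} \approx -23.025$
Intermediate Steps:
$G = 23$ ($G = -39 + 62 = 23$)
$h = \frac{19557}{18082}$ ($h = \frac{159}{147 + \frac{1}{123}} = \frac{159}{\frac{18082}{123}} = 159 \cdot \frac{123}{18082} = \frac{19557}{18082} \approx 1.0816$)
$- m{\left(G,h \right)} = - \sqrt{23^{2} + \left(\frac{19557}{18082}\right)^{2}} = - \sqrt{529 + \frac{382476249}{326958724}} = - \sqrt{\frac{173343641245}{326958724}} = - \frac{\sqrt{173343641245}}{18082}$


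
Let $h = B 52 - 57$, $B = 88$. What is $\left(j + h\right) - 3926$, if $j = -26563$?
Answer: $-25970$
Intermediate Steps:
$h = 4519$ ($h = 88 \cdot 52 - 57 = 4576 - 57 = 4519$)
$\left(j + h\right) - 3926 = \left(-26563 + 4519\right) - 3926 = -22044 - 3926 = -25970$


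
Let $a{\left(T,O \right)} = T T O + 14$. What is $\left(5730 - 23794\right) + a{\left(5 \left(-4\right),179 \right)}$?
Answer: $53550$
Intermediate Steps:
$a{\left(T,O \right)} = 14 + O T^{2}$ ($a{\left(T,O \right)} = T^{2} O + 14 = O T^{2} + 14 = 14 + O T^{2}$)
$\left(5730 - 23794\right) + a{\left(5 \left(-4\right),179 \right)} = \left(5730 - 23794\right) + \left(14 + 179 \left(5 \left(-4\right)\right)^{2}\right) = \left(5730 - 23794\right) + \left(14 + 179 \left(-20\right)^{2}\right) = -18064 + \left(14 + 179 \cdot 400\right) = -18064 + \left(14 + 71600\right) = -18064 + 71614 = 53550$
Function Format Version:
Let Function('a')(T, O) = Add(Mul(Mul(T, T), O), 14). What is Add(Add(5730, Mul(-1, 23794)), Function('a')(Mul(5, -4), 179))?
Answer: 53550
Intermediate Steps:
Function('a')(T, O) = Add(14, Mul(O, Pow(T, 2))) (Function('a')(T, O) = Add(Mul(Pow(T, 2), O), 14) = Add(Mul(O, Pow(T, 2)), 14) = Add(14, Mul(O, Pow(T, 2))))
Add(Add(5730, Mul(-1, 23794)), Function('a')(Mul(5, -4), 179)) = Add(Add(5730, Mul(-1, 23794)), Add(14, Mul(179, Pow(Mul(5, -4), 2)))) = Add(Add(5730, -23794), Add(14, Mul(179, Pow(-20, 2)))) = Add(-18064, Add(14, Mul(179, 400))) = Add(-18064, Add(14, 71600)) = Add(-18064, 71614) = 53550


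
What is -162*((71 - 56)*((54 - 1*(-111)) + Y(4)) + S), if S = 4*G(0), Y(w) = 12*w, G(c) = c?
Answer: -517590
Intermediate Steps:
S = 0 (S = 4*0 = 0)
-162*((71 - 56)*((54 - 1*(-111)) + Y(4)) + S) = -162*((71 - 56)*((54 - 1*(-111)) + 12*4) + 0) = -162*(15*((54 + 111) + 48) + 0) = -162*(15*(165 + 48) + 0) = -162*(15*213 + 0) = -162*(3195 + 0) = -162*3195 = -517590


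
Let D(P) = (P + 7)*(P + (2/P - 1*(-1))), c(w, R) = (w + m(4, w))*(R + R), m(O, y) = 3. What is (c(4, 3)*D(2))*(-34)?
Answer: -51408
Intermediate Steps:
c(w, R) = 2*R*(3 + w) (c(w, R) = (w + 3)*(R + R) = (3 + w)*(2*R) = 2*R*(3 + w))
D(P) = (7 + P)*(1 + P + 2/P) (D(P) = (7 + P)*(P + (2/P + 1)) = (7 + P)*(P + (1 + 2/P)) = (7 + P)*(1 + P + 2/P))
(c(4, 3)*D(2))*(-34) = ((2*3*(3 + 4))*(9 + 2² + 8*2 + 14/2))*(-34) = ((2*3*7)*(9 + 4 + 16 + 14*(½)))*(-34) = (42*(9 + 4 + 16 + 7))*(-34) = (42*36)*(-34) = 1512*(-34) = -51408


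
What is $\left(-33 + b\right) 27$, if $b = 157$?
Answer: $3348$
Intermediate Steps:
$\left(-33 + b\right) 27 = \left(-33 + 157\right) 27 = 124 \cdot 27 = 3348$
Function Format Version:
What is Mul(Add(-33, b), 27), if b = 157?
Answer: 3348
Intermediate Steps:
Mul(Add(-33, b), 27) = Mul(Add(-33, 157), 27) = Mul(124, 27) = 3348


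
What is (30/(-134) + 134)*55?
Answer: 492965/67 ≈ 7357.7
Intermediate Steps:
(30/(-134) + 134)*55 = (30*(-1/134) + 134)*55 = (-15/67 + 134)*55 = (8963/67)*55 = 492965/67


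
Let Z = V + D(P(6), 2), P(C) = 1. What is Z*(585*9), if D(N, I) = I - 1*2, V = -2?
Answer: -10530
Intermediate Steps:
D(N, I) = -2 + I (D(N, I) = I - 2 = -2 + I)
Z = -2 (Z = -2 + (-2 + 2) = -2 + 0 = -2)
Z*(585*9) = -1170*9 = -2*5265 = -10530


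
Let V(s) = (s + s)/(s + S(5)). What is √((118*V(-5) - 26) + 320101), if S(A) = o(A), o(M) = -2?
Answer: √15691935/7 ≈ 565.90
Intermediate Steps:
S(A) = -2
V(s) = 2*s/(-2 + s) (V(s) = (s + s)/(s - 2) = (2*s)/(-2 + s) = 2*s/(-2 + s))
√((118*V(-5) - 26) + 320101) = √((118*(2*(-5)/(-2 - 5)) - 26) + 320101) = √((118*(2*(-5)/(-7)) - 26) + 320101) = √((118*(2*(-5)*(-⅐)) - 26) + 320101) = √((118*(10/7) - 26) + 320101) = √((1180/7 - 26) + 320101) = √(998/7 + 320101) = √(2241705/7) = √15691935/7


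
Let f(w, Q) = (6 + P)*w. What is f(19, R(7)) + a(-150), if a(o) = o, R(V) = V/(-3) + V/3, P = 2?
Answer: 2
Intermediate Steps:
R(V) = 0 (R(V) = V*(-1/3) + V*(1/3) = -V/3 + V/3 = 0)
f(w, Q) = 8*w (f(w, Q) = (6 + 2)*w = 8*w)
f(19, R(7)) + a(-150) = 8*19 - 150 = 152 - 150 = 2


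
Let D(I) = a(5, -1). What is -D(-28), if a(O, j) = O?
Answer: -5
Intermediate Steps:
D(I) = 5
-D(-28) = -1*5 = -5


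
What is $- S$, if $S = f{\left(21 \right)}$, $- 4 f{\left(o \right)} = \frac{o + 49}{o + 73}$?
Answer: $\frac{35}{188} \approx 0.18617$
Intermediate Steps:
$f{\left(o \right)} = - \frac{49 + o}{4 \left(73 + o\right)}$ ($f{\left(o \right)} = - \frac{\left(o + 49\right) \frac{1}{o + 73}}{4} = - \frac{\left(49 + o\right) \frac{1}{73 + o}}{4} = - \frac{\frac{1}{73 + o} \left(49 + o\right)}{4} = - \frac{49 + o}{4 \left(73 + o\right)}$)
$S = - \frac{35}{188}$ ($S = \frac{-49 - 21}{4 \left(73 + 21\right)} = \frac{-49 - 21}{4 \cdot 94} = \frac{1}{4} \cdot \frac{1}{94} \left(-70\right) = - \frac{35}{188} \approx -0.18617$)
$- S = \left(-1\right) \left(- \frac{35}{188}\right) = \frac{35}{188}$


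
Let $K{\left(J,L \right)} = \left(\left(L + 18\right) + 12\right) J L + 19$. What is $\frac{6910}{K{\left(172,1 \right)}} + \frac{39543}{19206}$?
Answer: $\frac{114769351}{34257102} \approx 3.3502$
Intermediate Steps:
$K{\left(J,L \right)} = 19 + J L \left(30 + L\right)$ ($K{\left(J,L \right)} = \left(\left(18 + L\right) + 12\right) J L + 19 = \left(30 + L\right) J L + 19 = J \left(30 + L\right) L + 19 = J L \left(30 + L\right) + 19 = 19 + J L \left(30 + L\right)$)
$\frac{6910}{K{\left(172,1 \right)}} + \frac{39543}{19206} = \frac{6910}{19 + 172 \cdot 1^{2} + 30 \cdot 172 \cdot 1} + \frac{39543}{19206} = \frac{6910}{19 + 172 \cdot 1 + 5160} + 39543 \cdot \frac{1}{19206} = \frac{6910}{19 + 172 + 5160} + \frac{13181}{6402} = \frac{6910}{5351} + \frac{13181}{6402} = \frac{114769351}{34257102}$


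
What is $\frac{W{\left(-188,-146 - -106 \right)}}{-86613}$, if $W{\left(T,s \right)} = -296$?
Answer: $\frac{296}{86613} \approx 0.0034175$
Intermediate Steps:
$\frac{W{\left(-188,-146 - -106 \right)}}{-86613} = - \frac{296}{-86613} = \left(-296\right) \left(- \frac{1}{86613}\right) = \frac{296}{86613}$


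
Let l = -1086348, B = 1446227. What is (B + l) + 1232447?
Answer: 1592326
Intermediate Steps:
(B + l) + 1232447 = (1446227 - 1086348) + 1232447 = 359879 + 1232447 = 1592326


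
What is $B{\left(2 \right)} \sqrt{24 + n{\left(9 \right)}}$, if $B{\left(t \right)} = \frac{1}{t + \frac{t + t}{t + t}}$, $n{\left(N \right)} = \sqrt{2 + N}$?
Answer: $\frac{\sqrt{24 + \sqrt{11}}}{3} \approx 1.7422$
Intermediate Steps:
$B{\left(t \right)} = \frac{1}{1 + t}$ ($B{\left(t \right)} = \frac{1}{t + \frac{2 t}{2 t}} = \frac{1}{t + 2 t \frac{1}{2 t}} = \frac{1}{t + 1} = \frac{1}{1 + t}$)
$B{\left(2 \right)} \sqrt{24 + n{\left(9 \right)}} = \frac{\sqrt{24 + \sqrt{2 + 9}}}{1 + 2} = \frac{\sqrt{24 + \sqrt{11}}}{3}$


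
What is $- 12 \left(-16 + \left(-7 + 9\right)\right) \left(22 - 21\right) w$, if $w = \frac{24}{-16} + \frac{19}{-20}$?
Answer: $- \frac{2058}{5} \approx -411.6$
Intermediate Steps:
$w = - \frac{49}{20}$ ($w = 24 \left(- \frac{1}{16}\right) + 19 \left(- \frac{1}{20}\right) = - \frac{3}{2} - \frac{19}{20} = - \frac{49}{20} \approx -2.45$)
$- 12 \left(-16 + \left(-7 + 9\right)\right) \left(22 - 21\right) w = - 12 \left(-16 + \left(-7 + 9\right)\right) \left(22 - 21\right) \left(- \frac{49}{20}\right) = - 12 \left(-16 + 2\right) 1 \left(- \frac{49}{20}\right) = - 12 \left(\left(-14\right) 1\right) \left(- \frac{49}{20}\right) = \left(-12\right) \left(-14\right) \left(- \frac{49}{20}\right) = 168 \left(- \frac{49}{20}\right) = - \frac{2058}{5}$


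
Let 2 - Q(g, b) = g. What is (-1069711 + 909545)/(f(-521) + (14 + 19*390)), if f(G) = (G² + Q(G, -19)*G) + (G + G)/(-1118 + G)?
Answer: -2476529/98690 ≈ -25.094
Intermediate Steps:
Q(g, b) = 2 - g
f(G) = G² + G*(2 - G) + 2*G/(-1118 + G) (f(G) = (G² + (2 - G)*G) + (G + G)/(-1118 + G) = (G² + G*(2 - G)) + (2*G)/(-1118 + G) = (G² + G*(2 - G)) + 2*G/(-1118 + G) = G² + G*(2 - G) + 2*G/(-1118 + G))
(-1069711 + 909545)/(f(-521) + (14 + 19*390)) = (-1069711 + 909545)/(2*(-521)*(-1117 - 521)/(-1118 - 521) + (14 + 19*390)) = -160166/(2*(-521)*(-1638)/(-1639) + (14 + 7410)) = -160166/(2*(-521)*(-1/1639)*(-1638) + 7424) = -160166/(-1706796/1639 + 7424) = -160166/10461140/1639 = -160166*1639/10461140 = -2476529/98690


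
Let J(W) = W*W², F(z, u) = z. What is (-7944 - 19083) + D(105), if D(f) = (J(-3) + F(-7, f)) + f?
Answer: -26956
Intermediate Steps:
J(W) = W³
D(f) = -34 + f (D(f) = ((-3)³ - 7) + f = (-27 - 7) + f = -34 + f)
(-7944 - 19083) + D(105) = (-7944 - 19083) + (-34 + 105) = -27027 + 71 = -26956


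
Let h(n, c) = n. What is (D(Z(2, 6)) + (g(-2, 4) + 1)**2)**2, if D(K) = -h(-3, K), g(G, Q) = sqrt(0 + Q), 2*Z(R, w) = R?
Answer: 144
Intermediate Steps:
Z(R, w) = R/2
g(G, Q) = sqrt(Q)
D(K) = 3 (D(K) = -1*(-3) = 3)
(D(Z(2, 6)) + (g(-2, 4) + 1)**2)**2 = (3 + (sqrt(4) + 1)**2)**2 = (3 + (2 + 1)**2)**2 = (3 + 3**2)**2 = (3 + 9)**2 = 12**2 = 144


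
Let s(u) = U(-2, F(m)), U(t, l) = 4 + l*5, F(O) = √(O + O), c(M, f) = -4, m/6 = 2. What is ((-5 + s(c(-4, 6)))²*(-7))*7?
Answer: -29449 + 980*√6 ≈ -27049.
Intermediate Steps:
m = 12 (m = 6*2 = 12)
F(O) = √2*√O (F(O) = √(2*O) = √2*√O)
U(t, l) = 4 + 5*l
s(u) = 4 + 10*√6 (s(u) = 4 + 5*(√2*√12) = 4 + 5*(√2*(2*√3)) = 4 + 5*(2*√6) = 4 + 10*√6)
((-5 + s(c(-4, 6)))²*(-7))*7 = ((-5 + (4 + 10*√6))²*(-7))*7 = ((-1 + 10*√6)²*(-7))*7 = -7*(-1 + 10*√6)²*7 = -49*(-1 + 10*√6)²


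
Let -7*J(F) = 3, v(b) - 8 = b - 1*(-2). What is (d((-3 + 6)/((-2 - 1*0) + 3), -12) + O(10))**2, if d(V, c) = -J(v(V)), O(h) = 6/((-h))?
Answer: 36/1225 ≈ 0.029388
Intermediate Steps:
v(b) = 10 + b (v(b) = 8 + (b - 1*(-2)) = 8 + (b + 2) = 8 + (2 + b) = 10 + b)
J(F) = -3/7 (J(F) = -1/7*3 = -3/7)
O(h) = -6/h (O(h) = 6*(-1/h) = -6/h)
d(V, c) = 3/7 (d(V, c) = -1*(-3/7) = 3/7)
(d((-3 + 6)/((-2 - 1*0) + 3), -12) + O(10))**2 = (3/7 - 6/10)**2 = (3/7 - 6*1/10)**2 = (3/7 - 3/5)**2 = (-6/35)**2 = 36/1225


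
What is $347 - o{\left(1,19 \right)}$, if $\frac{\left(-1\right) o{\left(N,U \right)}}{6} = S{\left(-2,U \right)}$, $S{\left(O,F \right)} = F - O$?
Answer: $473$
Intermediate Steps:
$o{\left(N,U \right)} = -12 - 6 U$ ($o{\left(N,U \right)} = - 6 \left(U - -2\right) = - 6 \left(U + 2\right) = - 6 \left(2 + U\right) = -12 - 6 U$)
$347 - o{\left(1,19 \right)} = 347 - \left(-12 - 114\right) = 347 - -126 = 347 + 126 = 473$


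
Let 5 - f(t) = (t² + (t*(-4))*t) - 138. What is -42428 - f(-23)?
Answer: -44158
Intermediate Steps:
f(t) = 143 + 3*t² (f(t) = 5 - ((t² + (t*(-4))*t) - 138) = 5 - ((t² + (-4*t)*t) - 138) = 5 - ((t² - 4*t²) - 138) = 5 - (-3*t² - 138) = 5 - (-138 - 3*t²) = 5 + (138 + 3*t²) = 143 + 3*t²)
-42428 - f(-23) = -42428 - (143 + 3*(-23)²) = -42428 - (143 + 3*529) = -42428 - (143 + 1587) = -42428 - 1*1730 = -42428 - 1730 = -44158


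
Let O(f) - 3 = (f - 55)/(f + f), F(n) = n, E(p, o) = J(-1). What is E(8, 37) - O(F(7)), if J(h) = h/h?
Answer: 10/7 ≈ 1.4286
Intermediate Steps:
J(h) = 1
E(p, o) = 1
O(f) = 3 + (-55 + f)/(2*f) (O(f) = 3 + (f - 55)/(f + f) = 3 + (-55 + f)/((2*f)) = 3 + (-55 + f)*(1/(2*f)) = 3 + (-55 + f)/(2*f))
E(8, 37) - O(F(7)) = 1 - (-55 + 7*7)/(2*7) = 1 - (-55 + 49)/(2*7) = 1 - (-6)/(2*7) = 1 - 1*(-3/7) = 1 + 3/7 = 10/7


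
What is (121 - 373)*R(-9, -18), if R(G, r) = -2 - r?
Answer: -4032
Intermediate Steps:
(121 - 373)*R(-9, -18) = (121 - 373)*(-2 - 1*(-18)) = -252*(-2 + 18) = -252*16 = -4032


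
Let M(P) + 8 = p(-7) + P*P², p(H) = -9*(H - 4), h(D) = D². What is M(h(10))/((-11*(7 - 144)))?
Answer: 1000091/1507 ≈ 663.63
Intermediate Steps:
p(H) = 36 - 9*H (p(H) = -9*(-4 + H) = 36 - 9*H)
M(P) = 91 + P³ (M(P) = -8 + ((36 - 9*(-7)) + P*P²) = -8 + ((36 + 63) + P³) = -8 + (99 + P³) = 91 + P³)
M(h(10))/((-11*(7 - 144))) = (91 + (10²)³)/((-11*(7 - 144))) = (91 + 100³)/((-11*(-137))) = (91 + 1000000)/1507 = 1000091*(1/1507) = 1000091/1507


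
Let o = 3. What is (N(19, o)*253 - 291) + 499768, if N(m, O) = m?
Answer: 504284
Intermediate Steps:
(N(19, o)*253 - 291) + 499768 = (19*253 - 291) + 499768 = (4807 - 291) + 499768 = 4516 + 499768 = 504284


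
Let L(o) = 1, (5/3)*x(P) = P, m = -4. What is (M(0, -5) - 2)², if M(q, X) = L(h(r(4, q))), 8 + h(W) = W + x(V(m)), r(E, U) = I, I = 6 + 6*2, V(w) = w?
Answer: 1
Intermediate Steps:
I = 18 (I = 6 + 12 = 18)
r(E, U) = 18
x(P) = 3*P/5
h(W) = -52/5 + W (h(W) = -8 + (W + (⅗)*(-4)) = -8 + (W - 12/5) = -8 + (-12/5 + W) = -52/5 + W)
M(q, X) = 1
(M(0, -5) - 2)² = (1 - 2)² = (-1)² = 1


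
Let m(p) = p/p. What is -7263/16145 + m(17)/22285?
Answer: -32367962/71958265 ≈ -0.44982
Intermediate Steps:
m(p) = 1
-7263/16145 + m(17)/22285 = -7263/16145 + 1/22285 = -32367962/71958265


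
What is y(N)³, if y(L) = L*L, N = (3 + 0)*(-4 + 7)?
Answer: 531441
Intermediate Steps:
N = 9 (N = 3*3 = 9)
y(L) = L²
y(N)³ = (9²)³ = 81³ = 531441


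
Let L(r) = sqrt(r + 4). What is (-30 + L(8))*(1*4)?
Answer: -120 + 8*sqrt(3) ≈ -106.14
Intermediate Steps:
L(r) = sqrt(4 + r)
(-30 + L(8))*(1*4) = (-30 + sqrt(4 + 8))*(1*4) = (-30 + sqrt(12))*4 = (-30 + 2*sqrt(3))*4 = -120 + 8*sqrt(3)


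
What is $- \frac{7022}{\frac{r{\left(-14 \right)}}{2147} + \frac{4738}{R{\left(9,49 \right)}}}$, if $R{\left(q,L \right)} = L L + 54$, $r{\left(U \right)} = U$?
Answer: $- \frac{18506077235}{5069058} \approx -3650.8$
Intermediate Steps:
$R{\left(q,L \right)} = 54 + L^{2}$ ($R{\left(q,L \right)} = L^{2} + 54 = 54 + L^{2}$)
$- \frac{7022}{\frac{r{\left(-14 \right)}}{2147} + \frac{4738}{R{\left(9,49 \right)}}} = - \frac{7022}{- \frac{14}{2147} + \frac{4738}{54 + 49^{2}}} = - \frac{7022}{\left(-14\right) \frac{1}{2147} + \frac{4738}{54 + 2401}} = - \frac{7022}{- \frac{14}{2147} + \frac{4738}{2455}} = - \frac{7022}{\frac{10138116}{5270885}} = \left(-7022\right) \frac{5270885}{10138116} = - \frac{18506077235}{5069058}$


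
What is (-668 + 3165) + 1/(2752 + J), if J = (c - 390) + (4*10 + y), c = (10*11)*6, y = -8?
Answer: 7625839/3054 ≈ 2497.0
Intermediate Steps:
c = 660 (c = 110*6 = 660)
J = 302 (J = (660 - 390) + (4*10 - 8) = 270 + (40 - 8) = 270 + 32 = 302)
(-668 + 3165) + 1/(2752 + J) = (-668 + 3165) + 1/(2752 + 302) = 2497 + 1/3054 = 7625839/3054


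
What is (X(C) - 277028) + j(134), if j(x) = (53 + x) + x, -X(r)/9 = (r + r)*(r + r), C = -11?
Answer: -281063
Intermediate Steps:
X(r) = -36*r**2 (X(r) = -9*(r + r)*(r + r) = -9*2*r*2*r = -36*r**2)
j(x) = 53 + 2*x
(X(C) - 277028) + j(134) = (-36*(-11)**2 - 277028) + (53 + 2*134) = (-36*121 - 277028) + (53 + 268) = (-4356 - 277028) + 321 = -281384 + 321 = -281063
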